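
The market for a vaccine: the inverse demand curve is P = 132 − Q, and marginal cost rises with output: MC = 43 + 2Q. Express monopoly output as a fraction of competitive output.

Q_m/Q_c = 0.75

The monopolist equates marginal revenue to marginal cost: 132 − 2Q = 43 + 2Q, so Q = 22.25. From demand, P = 109.75.
Competitive equilibrium sets price equal to marginal cost: 132 − Q = 43 + 2Q, so Q = 89/3 and P = 307/3.
Ratio Q_m/Q_c = 22.25/(89/3) = 0.75.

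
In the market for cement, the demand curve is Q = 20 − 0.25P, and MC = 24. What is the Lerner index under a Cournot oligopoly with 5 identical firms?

Inverting demand: P = 80 − 4Q.
In a 5-firm Cournot equilibrium, symmetry and the first-order condition give q = (80 − 24)/(24) = 7/3. So Q = 35/3 and P = 100/3.
Lerner index = (P − MC)/P = (100/3 − 24)/(100/3) = 0.28.

Lerner index = 0.28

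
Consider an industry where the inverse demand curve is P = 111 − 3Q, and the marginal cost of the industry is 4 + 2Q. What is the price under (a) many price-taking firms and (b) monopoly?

Under competition P = MC: 111 − 3Q = 4 + 2Q ⇒ Q = 21.4, P = 46.8.
A monopolist chooses Q where MR = MC. MR = 111 − 6Q; setting this equal to 4 + 2Q gives Q = 13.375 and P = 70.875.

Competition: P = 46.8; Monopoly: P = 70.875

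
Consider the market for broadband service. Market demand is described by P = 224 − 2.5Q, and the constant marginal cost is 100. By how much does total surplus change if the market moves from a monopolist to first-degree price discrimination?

Total surplus rises by 768.8

A monopolist chooses Q where MR = MC. MR = 224 − 5Q; setting this equal to 100 gives Q = 24.8 and P = 162.
CS = ½·(224 − 162)·24.8 = 768.8; PS = (162 − 100)·24.8 = 1537.6; TS = 2306.4.
A perfectly discriminating monopolist sells every unit with P(Q) ≥ MC(Q), so output equals the competitive quantity Q = 49.6. Each buyer pays their reservation price, so CS = 0 and the firm captures all surplus.
TS = 3075.2 (equal to competitive TS).
Change in total surplus: 3075.2 − 2306.4 = 768.8.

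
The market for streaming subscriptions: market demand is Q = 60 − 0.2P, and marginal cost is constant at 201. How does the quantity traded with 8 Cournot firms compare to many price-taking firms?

Cournot: Q = 17.6; Competition: Q = 19.8

Inverting demand: P = 300 − 5Q.
With 8 symmetric Cournot firms, each firm's FOC gives 300 − 45q = 201, so q = 2.2, Q = 8·2.2 = 17.6, and P = 212.
Under competition P = MC = 201, so Q = (300 − 201)/5 = 19.8.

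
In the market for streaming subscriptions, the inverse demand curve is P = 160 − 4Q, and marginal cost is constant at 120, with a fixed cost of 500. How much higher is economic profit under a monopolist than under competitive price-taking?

Under competition P = MC = 120, so Q = (160 − 120)/4 = 10.
Profit = (120 − 120)·10 − 500 = −500.
A monopolist chooses Q where MR = MC. MR = 160 − 8Q; setting this equal to 120 gives Q = 5 and P = 140.
Profit = (140 − 120)·5 − 500 = −400.
Change in economic profit: −400 − −500 = 100.

π rises by 100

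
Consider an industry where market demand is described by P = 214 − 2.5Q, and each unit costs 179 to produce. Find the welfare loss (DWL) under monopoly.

DWL = 61.25

Competitive firms price at marginal cost: P = 179, giving Q = 14.
A monopolist chooses Q where MR = MC. MR = 214 − 5Q; setting this equal to 179 gives Q = 7 and P = 196.5.
DWL is the triangle between Q = 7 and Q = 14: ½·(14 − 7)·(196.5 − 179) = 61.25.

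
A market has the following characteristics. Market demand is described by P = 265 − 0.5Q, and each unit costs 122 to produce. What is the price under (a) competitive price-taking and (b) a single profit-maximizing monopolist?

Under competition P = MC = 122, so Q = (265 − 122)/0.5 = 286.
The monopolist equates marginal revenue to marginal cost: 265 − Q = 122, so Q = 143. From demand, P = 193.5.

Competition: P = 122; Monopoly: P = 193.5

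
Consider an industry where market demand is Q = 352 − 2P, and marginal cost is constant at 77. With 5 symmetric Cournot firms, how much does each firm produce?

q_i = 33

Inverting demand: P = 176 − 0.5Q.
With 5 symmetric Cournot firms, each firm's FOC gives 176 − 3q = 77, so q = 33, Q = 5·33 = 165, and P = 93.5.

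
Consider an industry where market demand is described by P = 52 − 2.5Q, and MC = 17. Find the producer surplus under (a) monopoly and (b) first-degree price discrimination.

A monopolist chooses Q where MR = MC. MR = 52 − 5Q; setting this equal to 17 gives Q = 7 and P = 34.5.
PS = (34.5 − 17)·7 = 122.5.
A perfectly discriminating monopolist sells every unit with P(Q) ≥ MC(Q), so output equals the competitive quantity Q = 14. Each buyer pays their reservation price, so CS = 0 and the firm captures all surplus.
PS = ½·(52 − 17)·14 = 245.

Monopoly: PS = 122.5; Perfect PD: PS = 245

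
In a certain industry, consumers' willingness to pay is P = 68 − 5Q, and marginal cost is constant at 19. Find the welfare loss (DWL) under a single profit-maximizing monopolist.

DWL = 60.025

Perfect competition: P = MC = 19, so 68 − 5Q = 19 and Q = 9.8.
A monopolist chooses Q where MR = MC. MR = 68 − 10Q; setting this equal to 19 gives Q = 4.9 and P = 43.5.
DWL is the triangle between Q = 4.9 and Q = 9.8: ½·(9.8 − 4.9)·(43.5 − 19) = 60.025.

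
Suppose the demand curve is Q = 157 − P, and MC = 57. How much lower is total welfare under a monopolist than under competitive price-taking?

Inverting demand: P = 157 − Q.
Under competition P = MC = 57, so Q = (157 − 57)/1 = 100.
CS = ½·(157 − 57)·100 = 5000; PS = (57 − 57)·100 = 0; TS = 5000.
A monopolist chooses Q where MR = MC. MR = 157 − 2Q; setting this equal to 57 gives Q = 50 and P = 107.
CS = ½·(157 − 107)·50 = 1250; PS = (107 − 57)·50 = 2500; TS = 3750.
Change in total welfare: 3750 − 5000 = −1250.

TS falls by 1250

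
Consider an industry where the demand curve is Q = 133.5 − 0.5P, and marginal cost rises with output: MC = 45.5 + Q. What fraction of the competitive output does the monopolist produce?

Inverting demand: P = 267 − 2Q.
Monopoly sets MR = MC: 267 − 4Q = 45.5 + Q ⇒ Q = 44.3, P = 267 − 2·44.3 = 178.4.
Competitive equilibrium sets price equal to marginal cost: 267 − 2Q = 45.5 + Q, so Q = 443/6 and P = 358/3.
Ratio Q_m/Q_c = 44.3/(443/6) = 0.6.

Q_m/Q_c = 0.6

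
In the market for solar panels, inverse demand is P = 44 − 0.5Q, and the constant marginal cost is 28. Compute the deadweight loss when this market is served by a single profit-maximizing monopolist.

DWL = 64

Under competition P = MC = 28, so Q = (44 − 28)/0.5 = 32.
Monopoly sets MR = MC: 44 − Q = 28 ⇒ Q = 16, P = 44 − 0.5·16 = 36.
DWL is the triangle between Q = 16 and Q = 32: ½·(32 − 16)·(36 − 28) = 64.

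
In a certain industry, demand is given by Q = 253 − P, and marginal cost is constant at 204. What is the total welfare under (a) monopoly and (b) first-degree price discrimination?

Monopoly: TS = 900.375; Perfect PD: TS = 1200.5

Inverting demand: P = 253 − Q.
The monopolist equates marginal revenue to marginal cost: 253 − 2Q = 204, so Q = 24.5. From demand, P = 228.5.
CS = ½·(253 − 228.5)·24.5 = 300.125; PS = (228.5 − 204)·24.5 = 600.25; TS = 900.375.
Under first-degree price discrimination the firm charges each unit its demand price and produces up to where P = MC, i.e. Q = 49. Consumer surplus is zero; producer surplus equals total surplus.
TS = 1200.5 (equal to competitive TS).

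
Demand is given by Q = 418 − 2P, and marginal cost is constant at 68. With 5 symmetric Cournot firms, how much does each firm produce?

Inverting demand: P = 209 − 0.5Q.
In a 5-firm Cournot equilibrium, symmetry and the first-order condition give q = (209 − 68)/(3) = 47. So Q = 235 and P = 91.5.

q_i = 47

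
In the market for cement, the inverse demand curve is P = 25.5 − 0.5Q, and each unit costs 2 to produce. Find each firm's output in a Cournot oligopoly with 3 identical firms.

With 3 symmetric Cournot firms, each firm's FOC gives 25.5 − 2q = 2, so q = 11.75, Q = 3·11.75 = 35.25, and P = 7.875.

q_i = 11.75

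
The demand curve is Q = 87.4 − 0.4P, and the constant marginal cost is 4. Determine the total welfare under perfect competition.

TS = 9202.05

Inverting demand: P = 218.5 − 2.5Q.
Competitive firms price at marginal cost: P = 4, giving Q = 85.8.
CS = ½·(218.5 − 4)·85.8 = 9202.05; PS = (4 − 4)·85.8 = 0; TS = 9202.05.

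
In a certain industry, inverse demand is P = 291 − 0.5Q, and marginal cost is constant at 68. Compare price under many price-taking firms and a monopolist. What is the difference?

Under competition P = MC = 68, so Q = (291 − 68)/0.5 = 446.
Monopoly sets MR = MC: 291 − Q = 68 ⇒ Q = 223, P = 291 − 0.5·223 = 179.5.
Change in price: 179.5 − 68 = 111.5.

Price rises by 111.5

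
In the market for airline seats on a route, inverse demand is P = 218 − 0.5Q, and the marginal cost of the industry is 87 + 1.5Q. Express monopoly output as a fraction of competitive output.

The monopolist equates marginal revenue to marginal cost: 218 − Q = 87 + 1.5Q, so Q = 52.4. From demand, P = 191.8.
Competitive equilibrium sets price equal to marginal cost: 218 − 0.5Q = 87 + 1.5Q, so Q = 65.5 and P = 185.25.
Ratio Q_m/Q_c = 52.4/65.5 = 0.8.

Q_m/Q_c = 0.8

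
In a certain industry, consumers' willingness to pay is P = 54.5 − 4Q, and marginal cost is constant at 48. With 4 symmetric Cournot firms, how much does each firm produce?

With 4 symmetric Cournot firms, each firm's FOC gives 54.5 − 20q = 48, so q = 0.325, Q = 4·0.325 = 1.3, and P = 49.3.

q_i = 0.325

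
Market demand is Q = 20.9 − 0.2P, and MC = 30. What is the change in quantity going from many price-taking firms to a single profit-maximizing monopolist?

Quantity falls by 7.45

Inverting demand: P = 104.5 − 5Q.
Perfect competition: P = MC = 30, so 104.5 − 5Q = 30 and Q = 14.9.
Monopoly sets MR = MC: 104.5 − 10Q = 30 ⇒ Q = 7.45, P = 104.5 − 5·7.45 = 67.25.
Change in quantity: 7.45 − 14.9 = −7.45.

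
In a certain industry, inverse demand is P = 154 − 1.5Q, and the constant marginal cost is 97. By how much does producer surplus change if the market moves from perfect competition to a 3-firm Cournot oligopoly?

Producer surplus rises by 406.125

Under competition P = MC = 97, so Q = (154 − 97)/1.5 = 38.
PS = (97 − 97)·38 = 0.
Cournot with 3 identical firms: the symmetric best-response condition is 154 − 6q = 97. Each firm produces q = 9.5, total output Q = 28.5, price P = 111.25.
PS = (111.25 − 97)·28.5 = 406.125.
Change in producer surplus: 406.125 − 0 = 406.125.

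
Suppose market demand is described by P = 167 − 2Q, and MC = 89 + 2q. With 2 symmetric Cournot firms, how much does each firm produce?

With 2 symmetric Cournot firms, each firm's FOC gives 167 − 6q = 89 + 2q, so q = 9.75, Q = 2·9.75 = 19.5, and P = 128.

q_i = 9.75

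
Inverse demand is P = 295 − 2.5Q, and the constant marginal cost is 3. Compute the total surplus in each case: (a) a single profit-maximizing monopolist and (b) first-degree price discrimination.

Monopoly: TS = 12789.6; Perfect PD: TS = 17052.8

The monopolist equates marginal revenue to marginal cost: 295 − 5Q = 3, so Q = 58.4. From demand, P = 149.
CS = ½·(295 − 149)·58.4 = 4263.2; PS = (149 − 3)·58.4 = 8526.4; TS = 12789.6.
With perfect price discrimination, output is the efficient level Q = 116.8 (where demand meets MC), but every buyer pays their willingness to pay: CS = 0 and PS = total surplus.
TS = 17052.8 (equal to competitive TS).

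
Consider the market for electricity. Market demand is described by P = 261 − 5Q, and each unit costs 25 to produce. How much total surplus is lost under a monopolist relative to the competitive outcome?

DWL = 1392.4

Competitive firms price at marginal cost: P = 25, giving Q = 47.2.
Monopoly sets MR = MC: 261 − 10Q = 25 ⇒ Q = 23.6, P = 261 − 5·23.6 = 143.
DWL is the triangle between Q = 23.6 and Q = 47.2: ½·(47.2 − 23.6)·(143 − 25) = 1392.4.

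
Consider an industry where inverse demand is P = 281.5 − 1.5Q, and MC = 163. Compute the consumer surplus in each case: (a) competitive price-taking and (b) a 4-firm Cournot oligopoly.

Competition: CS = 4680.75; Cournot: CS = 2995.68

Competitive firms price at marginal cost: P = 163, giving Q = 79.
CS = ½·(281.5 − 163)·79 = 4680.75.
Cournot with 4 identical firms: the symmetric best-response condition is 281.5 − 7.5q = 163. Each firm produces q = 15.8, total output Q = 63.2, price P = 186.7.
CS = ½·(281.5 − 186.7)·63.2 = 2995.68.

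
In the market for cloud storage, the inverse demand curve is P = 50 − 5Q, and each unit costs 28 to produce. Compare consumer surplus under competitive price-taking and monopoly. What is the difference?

Consumer surplus falls by 36.3

Competitive firms price at marginal cost: P = 28, giving Q = 4.4.
CS = ½·(50 − 28)·4.4 = 48.4.
The monopolist equates marginal revenue to marginal cost: 50 − 10Q = 28, so Q = 2.2. From demand, P = 39.
CS = ½·(50 − 39)·2.2 = 12.1.
Change in consumer surplus: 12.1 − 48.4 = −36.3.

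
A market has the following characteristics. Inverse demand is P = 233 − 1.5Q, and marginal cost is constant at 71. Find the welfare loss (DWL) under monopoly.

Under competition P = MC = 71, so Q = (233 − 71)/1.5 = 108.
A monopolist chooses Q where MR = MC. MR = 233 − 3Q; setting this equal to 71 gives Q = 54 and P = 152.
DWL is the triangle between Q = 54 and Q = 108: ½·(108 − 54)·(152 − 71) = 2187.

DWL = 2187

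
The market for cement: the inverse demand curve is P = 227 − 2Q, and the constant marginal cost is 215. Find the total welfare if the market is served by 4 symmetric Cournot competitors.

Cournot with 4 identical firms: the symmetric best-response condition is 227 − 10q = 215. Each firm produces q = 1.2, total output Q = 4.8, price P = 217.4.
CS = ½·(227 − 217.4)·4.8 = 23.04; PS = (217.4 − 215)·4.8 = 11.52; TS = 34.56.

TS = 34.56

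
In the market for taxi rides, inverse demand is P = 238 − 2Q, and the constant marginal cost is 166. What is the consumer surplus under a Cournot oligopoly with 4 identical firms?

With 4 symmetric Cournot firms, each firm's FOC gives 238 − 10q = 166, so q = 7.2, Q = 4·7.2 = 28.8, and P = 180.4.
CS = ½·(238 − 180.4)·28.8 = 829.44.

CS = 829.44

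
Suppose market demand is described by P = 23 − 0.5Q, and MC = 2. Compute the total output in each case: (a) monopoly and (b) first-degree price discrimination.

Monopoly: Q = 21; Perfect PD: Q = 42

A monopolist chooses Q where MR = MC. MR = 23 − Q; setting this equal to 2 gives Q = 21 and P = 12.5.
Under first-degree price discrimination the firm charges each unit its demand price and produces up to where P = MC, i.e. Q = 42. Consumer surplus is zero; producer surplus equals total surplus.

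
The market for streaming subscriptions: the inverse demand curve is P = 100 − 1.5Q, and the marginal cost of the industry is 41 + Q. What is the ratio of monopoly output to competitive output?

Monopoly sets MR = MC: 100 − 3Q = 41 + Q ⇒ Q = 14.75, P = 100 − 1.5·14.75 = 77.875.
Competitive equilibrium sets price equal to marginal cost: 100 − 1.5Q = 41 + Q, so Q = 23.6 and P = 64.6.
Ratio Q_m/Q_c = 14.75/23.6 = 0.625.

Q_m/Q_c = 0.625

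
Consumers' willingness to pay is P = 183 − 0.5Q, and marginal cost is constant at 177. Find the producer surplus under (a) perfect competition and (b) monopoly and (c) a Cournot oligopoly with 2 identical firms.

Perfect competition: P = MC = 177, so 183 − 0.5Q = 177 and Q = 12.
PS = (177 − 177)·12 = 0.
Monopoly sets MR = MC: 183 − Q = 177 ⇒ Q = 6, P = 183 − 0.5·6 = 180.
PS = (180 − 177)·6 = 18.
With 2 symmetric Cournot firms, each firm's FOC gives 183 − 1.5q = 177, so q = 4, Q = 2·4 = 8, and P = 179.
PS = (179 − 177)·8 = 16.

Competition: PS = 0; Monopoly: PS = 18; Cournot: PS = 16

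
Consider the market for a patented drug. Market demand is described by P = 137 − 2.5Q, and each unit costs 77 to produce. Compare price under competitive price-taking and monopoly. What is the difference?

Competitive firms price at marginal cost: P = 77, giving Q = 24.
Monopoly sets MR = MC: 137 − 5Q = 77 ⇒ Q = 12, P = 137 − 2.5·12 = 107.
Change in price: 107 − 77 = 30.

P rises by 30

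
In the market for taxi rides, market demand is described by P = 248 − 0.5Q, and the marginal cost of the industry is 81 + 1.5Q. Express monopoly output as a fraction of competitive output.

Q_m/Q_c = 0.8

Monopoly sets MR = MC: 248 − Q = 81 + 1.5Q ⇒ Q = 66.8, P = 248 − 0.5·66.8 = 214.6.
Under competition P = MC: 248 − 0.5Q = 81 + 1.5Q ⇒ Q = 83.5, P = 206.25.
Ratio Q_m/Q_c = 66.8/83.5 = 0.8.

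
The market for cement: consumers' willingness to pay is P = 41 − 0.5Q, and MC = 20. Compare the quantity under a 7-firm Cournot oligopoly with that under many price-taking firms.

With 7 symmetric Cournot firms, each firm's FOC gives 41 − 4q = 20, so q = 5.25, Q = 7·5.25 = 36.75, and P = 22.625.
Perfect competition: P = MC = 20, so 41 − 0.5Q = 20 and Q = 42.

Cournot: Q = 36.75; Competition: Q = 42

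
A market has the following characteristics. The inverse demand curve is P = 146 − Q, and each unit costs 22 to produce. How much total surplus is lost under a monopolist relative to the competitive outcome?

Under competition P = MC = 22, so Q = (146 − 22)/1 = 124.
A monopolist chooses Q where MR = MC. MR = 146 − 2Q; setting this equal to 22 gives Q = 62 and P = 84.
DWL is the triangle between Q = 62 and Q = 124: ½·(124 − 62)·(84 − 22) = 1922.

DWL = 1922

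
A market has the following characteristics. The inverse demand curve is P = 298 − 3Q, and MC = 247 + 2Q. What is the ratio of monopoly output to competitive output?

Q_m/Q_c = 0.625

The monopolist equates marginal revenue to marginal cost: 298 − 6Q = 247 + 2Q, so Q = 6.375. From demand, P = 278.875.
Competitive equilibrium sets price equal to marginal cost: 298 − 3Q = 247 + 2Q, so Q = 10.2 and P = 267.4.
Ratio Q_m/Q_c = 6.375/10.2 = 0.625.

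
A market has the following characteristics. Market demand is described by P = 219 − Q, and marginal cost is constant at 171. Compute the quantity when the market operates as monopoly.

The monopolist equates marginal revenue to marginal cost: 219 − 2Q = 171, so Q = 24. From demand, P = 195.

Q = 24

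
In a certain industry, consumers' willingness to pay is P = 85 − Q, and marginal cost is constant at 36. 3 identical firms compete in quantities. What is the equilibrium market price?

P = 48.25

In a 3-firm Cournot equilibrium, symmetry and the first-order condition give q = (85 − 36)/(4) = 12.25. So Q = 36.75 and P = 48.25.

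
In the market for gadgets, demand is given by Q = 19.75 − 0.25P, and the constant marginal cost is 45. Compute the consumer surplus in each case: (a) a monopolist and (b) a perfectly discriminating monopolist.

Monopoly: CS = 36.125; Perfect PD: CS = 0

Inverting demand: P = 79 − 4Q.
The monopolist equates marginal revenue to marginal cost: 79 − 8Q = 45, so Q = 4.25. From demand, P = 62.
CS = ½·(79 − 62)·4.25 = 36.125.
With perfect price discrimination, output is the efficient level Q = 8.5 (where demand meets MC), but every buyer pays their willingness to pay: CS = 0 and PS = total surplus.
CS = 0.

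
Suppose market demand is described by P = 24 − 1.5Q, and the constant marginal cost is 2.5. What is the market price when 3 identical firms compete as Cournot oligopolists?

With 3 symmetric Cournot firms, each firm's FOC gives 24 − 6q = 2.5, so q = 43/12, Q = 3·43/12 = 10.75, and P = 7.875.

P = 7.875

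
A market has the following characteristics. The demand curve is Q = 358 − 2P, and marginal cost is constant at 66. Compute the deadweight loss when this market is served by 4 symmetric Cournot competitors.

Inverting demand: P = 179 − 0.5Q.
Competitive firms price at marginal cost: P = 66, giving Q = 226.
With 4 symmetric Cournot firms, each firm's FOC gives 179 − 2.5q = 66, so q = 45.2, Q = 4·45.2 = 180.8, and P = 88.6.
DWL is the triangle between Q = 180.8 and Q = 226: ½·(226 − 180.8)·(88.6 − 66) = 510.76.

DWL = 510.76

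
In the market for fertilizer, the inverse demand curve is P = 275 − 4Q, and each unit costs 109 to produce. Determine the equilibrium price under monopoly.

The monopolist equates marginal revenue to marginal cost: 275 − 8Q = 109, so Q = 20.75. From demand, P = 192.

P = 192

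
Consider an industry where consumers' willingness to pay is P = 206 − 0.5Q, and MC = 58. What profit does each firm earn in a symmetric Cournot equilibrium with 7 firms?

π_i = 684.5

Cournot with 7 identical firms: the symmetric best-response condition is 206 − 4q = 58. Each firm produces q = 37, total output Q = 259, price P = 76.5.
Each firm's profit = (76.5 − 58)·37 = 684.5.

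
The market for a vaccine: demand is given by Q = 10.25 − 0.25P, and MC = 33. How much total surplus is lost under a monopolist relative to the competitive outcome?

Inverting demand: P = 41 − 4Q.
Under competition P = MC = 33, so Q = (41 − 33)/4 = 2.
A monopolist chooses Q where MR = MC. MR = 41 − 8Q; setting this equal to 33 gives Q = 1 and P = 37.
DWL is the triangle between Q = 1 and Q = 2: ½·(2 − 1)·(37 − 33) = 2.

DWL = 2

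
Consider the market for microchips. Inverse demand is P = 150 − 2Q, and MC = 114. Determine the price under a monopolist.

P = 132

The monopolist equates marginal revenue to marginal cost: 150 − 4Q = 114, so Q = 9. From demand, P = 132.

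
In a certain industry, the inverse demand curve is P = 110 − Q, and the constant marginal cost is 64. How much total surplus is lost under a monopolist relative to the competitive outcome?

DWL = 264.5

Perfect competition: P = MC = 64, so 110 − Q = 64 and Q = 46.
A monopolist chooses Q where MR = MC. MR = 110 − 2Q; setting this equal to 64 gives Q = 23 and P = 87.
DWL is the triangle between Q = 23 and Q = 46: ½·(46 − 23)·(87 − 64) = 264.5.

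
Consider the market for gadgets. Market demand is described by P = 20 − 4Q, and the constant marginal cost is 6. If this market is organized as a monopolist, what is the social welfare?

The monopolist equates marginal revenue to marginal cost: 20 − 8Q = 6, so Q = 1.75. From demand, P = 13.
CS = ½·(20 − 13)·1.75 = 6.125; PS = (13 − 6)·1.75 = 12.25; TS = 18.375.

TS = 18.375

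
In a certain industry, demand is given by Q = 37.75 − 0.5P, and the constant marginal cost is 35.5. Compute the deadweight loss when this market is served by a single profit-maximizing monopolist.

Inverting demand: P = 75.5 − 2Q.
Perfect competition: P = MC = 35.5, so 75.5 − 2Q = 35.5 and Q = 20.
The monopolist equates marginal revenue to marginal cost: 75.5 − 4Q = 35.5, so Q = 10. From demand, P = 55.5.
DWL is the triangle between Q = 10 and Q = 20: ½·(20 − 10)·(55.5 − 35.5) = 100.

DWL = 100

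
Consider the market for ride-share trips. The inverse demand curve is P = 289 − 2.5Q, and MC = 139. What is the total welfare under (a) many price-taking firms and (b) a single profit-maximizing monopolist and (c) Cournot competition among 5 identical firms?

Competitive firms price at marginal cost: P = 139, giving Q = 60.
CS = ½·(289 − 139)·60 = 4500; PS = (139 − 139)·60 = 0; TS = 4500.
A monopolist chooses Q where MR = MC. MR = 289 − 5Q; setting this equal to 139 gives Q = 30 and P = 214.
CS = ½·(289 − 214)·30 = 1125; PS = (214 − 139)·30 = 2250; TS = 3375.
With 5 symmetric Cournot firms, each firm's FOC gives 289 − 15q = 139, so q = 10, Q = 5·10 = 50, and P = 164.
CS = ½·(289 − 164)·50 = 3125; PS = (164 − 139)·50 = 1250; TS = 4375.

Competition: TS = 4500; Monopoly: TS = 3375; Cournot: TS = 4375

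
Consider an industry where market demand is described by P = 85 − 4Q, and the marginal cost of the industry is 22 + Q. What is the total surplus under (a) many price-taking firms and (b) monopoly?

Competition: TS = 396.9; Monopoly: TS = 318.5

Under competition P = MC: 85 − 4Q = 22 + Q ⇒ Q = 12.6, P = 34.6.
CS = ½·(85 − 34.6)·12.6 = 317.52; PS = (34.6·12.6 − 22·12.6 − ½·1·12.6²) = 79.38; TS = 396.9.
A monopolist chooses Q where MR = MC. MR = 85 − 8Q; setting this equal to 22 + Q gives Q = 7 and P = 57.
CS = ½·(85 − 57)·7 = 98; PS = (57·7 − 22·7 − ½·1·7²) = 220.5; TS = 318.5.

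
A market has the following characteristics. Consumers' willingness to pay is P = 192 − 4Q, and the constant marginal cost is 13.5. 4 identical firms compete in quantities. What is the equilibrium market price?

P = 49.2

With 4 symmetric Cournot firms, each firm's FOC gives 192 − 20q = 13.5, so q = 8.925, Q = 4·8.925 = 35.7, and P = 49.2.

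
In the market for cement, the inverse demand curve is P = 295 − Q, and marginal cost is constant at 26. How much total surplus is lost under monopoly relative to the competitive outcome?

DWL = 9045.125

Perfect competition: P = MC = 26, so 295 − Q = 26 and Q = 269.
Monopoly sets MR = MC: 295 − 2Q = 26 ⇒ Q = 134.5, P = 295 − 134.5 = 160.5.
DWL is the triangle between Q = 134.5 and Q = 269: ½·(269 − 134.5)·(160.5 − 26) = 9045.125.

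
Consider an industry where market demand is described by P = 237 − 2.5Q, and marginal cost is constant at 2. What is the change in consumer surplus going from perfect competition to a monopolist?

Under competition P = MC = 2, so Q = (237 − 2)/2.5 = 94.
CS = ½·(237 − 2)·94 = 11045.
Monopoly sets MR = MC: 237 − 5Q = 2 ⇒ Q = 47, P = 237 − 2.5·47 = 119.5.
CS = ½·(237 − 119.5)·47 = 2761.25.
Change in consumer surplus: 2761.25 − 11045 = −8283.75.

Consumer surplus falls by 8283.75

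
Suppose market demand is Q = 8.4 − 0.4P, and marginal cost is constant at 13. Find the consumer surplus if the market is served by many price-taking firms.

Inverting demand: P = 21 − 2.5Q.
Competitive firms price at marginal cost: P = 13, giving Q = 3.2.
CS = ½·(21 − 13)·3.2 = 12.8.

CS = 12.8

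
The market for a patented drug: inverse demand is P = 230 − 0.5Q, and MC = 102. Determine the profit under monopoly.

A monopolist chooses Q where MR = MC. MR = 230 − Q; setting this equal to 102 gives Q = 128 and P = 166.
Profit = (166 − 102)·128 = 8192.

Profit = 8192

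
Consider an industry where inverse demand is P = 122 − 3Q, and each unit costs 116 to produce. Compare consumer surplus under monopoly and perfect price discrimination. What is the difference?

Monopoly sets MR = MC: 122 − 6Q = 116 ⇒ Q = 1, P = 122 − 3·1 = 119.
CS = ½·(122 − 119)·1 = 1.5.
With perfect price discrimination, output is the efficient level Q = 2 (where demand meets MC), but every buyer pays their willingness to pay: CS = 0 and PS = total surplus.
CS = 0.
Change in consumer surplus: 0 − 1.5 = −1.5.

Consumer surplus falls by 1.5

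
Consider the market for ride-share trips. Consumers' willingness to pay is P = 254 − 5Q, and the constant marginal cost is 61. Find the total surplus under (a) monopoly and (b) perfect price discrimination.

Monopoly: TS = 2793.675; Perfect PD: TS = 3724.9

The monopolist equates marginal revenue to marginal cost: 254 − 10Q = 61, so Q = 19.3. From demand, P = 157.5.
CS = ½·(254 − 157.5)·19.3 = 931.225; PS = (157.5 − 61)·19.3 = 1862.45; TS = 2793.675.
Under first-degree price discrimination the firm charges each unit its demand price and produces up to where P = MC, i.e. Q = 38.6. Consumer surplus is zero; producer surplus equals total surplus.
TS = 3724.9 (equal to competitive TS).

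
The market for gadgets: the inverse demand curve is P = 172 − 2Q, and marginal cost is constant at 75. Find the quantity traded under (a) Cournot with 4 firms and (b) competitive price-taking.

Cournot: Q = 38.8; Competition: Q = 48.5

Cournot with 4 identical firms: the symmetric best-response condition is 172 − 10q = 75. Each firm produces q = 9.7, total output Q = 38.8, price P = 94.4.
Under competition P = MC = 75, so Q = (172 − 75)/2 = 48.5.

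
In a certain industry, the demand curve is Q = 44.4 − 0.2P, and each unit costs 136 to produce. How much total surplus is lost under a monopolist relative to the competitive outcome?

Inverting demand: P = 222 − 5Q.
Under competition P = MC = 136, so Q = (222 − 136)/5 = 17.2.
A monopolist chooses Q where MR = MC. MR = 222 − 10Q; setting this equal to 136 gives Q = 8.6 and P = 179.
DWL is the triangle between Q = 8.6 and Q = 17.2: ½·(17.2 − 8.6)·(179 − 136) = 184.9.

DWL = 184.9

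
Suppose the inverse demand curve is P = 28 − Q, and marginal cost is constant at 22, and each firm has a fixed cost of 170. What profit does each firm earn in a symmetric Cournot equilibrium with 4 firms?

π_i = −168.56

In a 4-firm Cournot equilibrium, symmetry and the first-order condition give q = (28 − 22)/(5) = 1.2. So Q = 4.8 and P = 23.2.
Each firm's profit = (23.2 − 22)·1.2 − 170 = −168.56.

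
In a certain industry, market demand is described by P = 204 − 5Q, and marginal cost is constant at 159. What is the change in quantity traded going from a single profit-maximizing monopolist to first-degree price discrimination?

The monopolist equates marginal revenue to marginal cost: 204 − 10Q = 159, so Q = 4.5. From demand, P = 181.5.
With perfect price discrimination, output is the efficient level Q = 9 (where demand meets MC), but every buyer pays their willingness to pay: CS = 0 and PS = total surplus.
Change in quantity traded: 9 − 4.5 = 4.5.

Quantity traded rises by 4.5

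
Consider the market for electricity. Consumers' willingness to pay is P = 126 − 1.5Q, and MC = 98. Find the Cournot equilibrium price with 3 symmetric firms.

P = 105

With 3 symmetric Cournot firms, each firm's FOC gives 126 − 6q = 98, so q = 14/3, Q = 3·14/3 = 14, and P = 105.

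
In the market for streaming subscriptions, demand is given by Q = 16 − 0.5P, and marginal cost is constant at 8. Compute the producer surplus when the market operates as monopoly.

PS = 72

Inverting demand: P = 32 − 2Q.
Monopoly sets MR = MC: 32 − 4Q = 8 ⇒ Q = 6, P = 32 − 2·6 = 20.
PS = (20 − 8)·6 = 72.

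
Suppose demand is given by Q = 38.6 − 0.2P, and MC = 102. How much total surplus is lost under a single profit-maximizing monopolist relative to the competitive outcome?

DWL = 207.025

Inverting demand: P = 193 − 5Q.
Under competition P = MC = 102, so Q = (193 − 102)/5 = 18.2.
The monopolist equates marginal revenue to marginal cost: 193 − 10Q = 102, so Q = 9.1. From demand, P = 147.5.
DWL is the triangle between Q = 9.1 and Q = 18.2: ½·(18.2 − 9.1)·(147.5 − 102) = 207.025.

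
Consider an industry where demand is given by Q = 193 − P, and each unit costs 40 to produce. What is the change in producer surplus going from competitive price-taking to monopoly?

Inverting demand: P = 193 − Q.
Competitive firms price at marginal cost: P = 40, giving Q = 153.
PS = (40 − 40)·153 = 0.
The monopolist equates marginal revenue to marginal cost: 193 − 2Q = 40, so Q = 76.5. From demand, P = 116.5.
PS = (116.5 − 40)·76.5 = 5852.25.
Change in producer surplus: 5852.25 − 0 = 5852.25.

PS rises by 5852.25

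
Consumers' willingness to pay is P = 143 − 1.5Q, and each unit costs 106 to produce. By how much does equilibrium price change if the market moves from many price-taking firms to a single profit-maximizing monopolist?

Under competition P = MC = 106, so Q = (143 − 106)/1.5 = 74/3.
The monopolist equates marginal revenue to marginal cost: 143 − 3Q = 106, so Q = 37/3. From demand, P = 124.5.
Change in equilibrium price: 124.5 − 106 = 18.5.

Equilibrium price rises by 18.5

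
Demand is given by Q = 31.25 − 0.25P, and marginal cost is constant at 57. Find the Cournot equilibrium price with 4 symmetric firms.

Inverting demand: P = 125 − 4Q.
In a 4-firm Cournot equilibrium, symmetry and the first-order condition give q = (125 − 57)/(20) = 3.4. So Q = 13.6 and P = 70.6.

P = 70.6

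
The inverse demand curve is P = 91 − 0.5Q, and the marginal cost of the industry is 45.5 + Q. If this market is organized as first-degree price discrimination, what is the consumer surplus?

Under first-degree price discrimination the firm charges each unit its demand price and produces up to where P = MC, i.e. Q = 91/3. Consumer surplus is zero; producer surplus equals total surplus.
CS = 0.

CS = 0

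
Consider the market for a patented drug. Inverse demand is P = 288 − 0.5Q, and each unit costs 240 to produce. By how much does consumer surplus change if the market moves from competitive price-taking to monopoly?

Under competition P = MC = 240, so Q = (288 − 240)/0.5 = 96.
CS = ½·(288 − 240)·96 = 2304.
Monopoly sets MR = MC: 288 − Q = 240 ⇒ Q = 48, P = 288 − 0.5·48 = 264.
CS = ½·(288 − 264)·48 = 576.
Change in consumer surplus: 576 − 2304 = −1728.

Consumer surplus falls by 1728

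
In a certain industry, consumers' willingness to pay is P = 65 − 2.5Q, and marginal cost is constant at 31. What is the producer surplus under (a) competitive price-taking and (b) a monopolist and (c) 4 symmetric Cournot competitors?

Competitive firms price at marginal cost: P = 31, giving Q = 13.6.
PS = (31 − 31)·13.6 = 0.
Monopoly sets MR = MC: 65 − 5Q = 31 ⇒ Q = 6.8, P = 65 − 2.5·6.8 = 48.
PS = (48 − 31)·6.8 = 115.6.
With 4 symmetric Cournot firms, each firm's FOC gives 65 − 12.5q = 31, so q = 2.72, Q = 4·2.72 = 10.88, and P = 37.8.
PS = (37.8 − 31)·10.88 = 73.984.

Competition: PS = 0; Monopoly: PS = 115.6; Cournot: PS = 73.984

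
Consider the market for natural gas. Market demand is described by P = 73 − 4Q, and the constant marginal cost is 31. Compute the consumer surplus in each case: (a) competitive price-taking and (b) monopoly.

Under competition P = MC = 31, so Q = (73 − 31)/4 = 10.5.
CS = ½·(73 − 31)·10.5 = 220.5.
A monopolist chooses Q where MR = MC. MR = 73 − 8Q; setting this equal to 31 gives Q = 5.25 and P = 52.
CS = ½·(73 − 52)·5.25 = 55.125.

Competition: CS = 220.5; Monopoly: CS = 55.125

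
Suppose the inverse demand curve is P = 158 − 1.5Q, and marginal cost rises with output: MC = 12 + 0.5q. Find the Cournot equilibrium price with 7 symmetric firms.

Cournot with 7 identical firms: the symmetric best-response condition is 158 − 12q = 12 + 0.5q. Each firm produces q = 11.68, total output Q = 81.76, price P = 35.36.

P = 35.36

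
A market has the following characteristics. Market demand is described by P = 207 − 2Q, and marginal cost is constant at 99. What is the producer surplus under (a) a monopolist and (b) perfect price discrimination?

Monopoly: PS = 1458; Perfect PD: PS = 2916

A monopolist chooses Q where MR = MC. MR = 207 − 4Q; setting this equal to 99 gives Q = 27 and P = 153.
PS = (153 − 99)·27 = 1458.
A perfectly discriminating monopolist sells every unit with P(Q) ≥ MC(Q), so output equals the competitive quantity Q = 54. Each buyer pays their reservation price, so CS = 0 and the firm captures all surplus.
PS = ½·(207 − 99)·54 = 2916.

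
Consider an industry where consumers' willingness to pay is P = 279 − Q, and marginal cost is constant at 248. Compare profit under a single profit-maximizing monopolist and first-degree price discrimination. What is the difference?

Monopoly sets MR = MC: 279 − 2Q = 248 ⇒ Q = 15.5, P = 279 − 15.5 = 263.5.
Profit = (263.5 − 248)·15.5 = 240.25.
With perfect price discrimination, output is the efficient level Q = 31 (where demand meets MC), but every buyer pays their willingness to pay: CS = 0 and PS = total surplus.
PS equals the full surplus area, 480.5. Profit = 480.5 = 480.5.
Change in profit: 480.5 − 240.25 = 240.25.

π rises by 240.25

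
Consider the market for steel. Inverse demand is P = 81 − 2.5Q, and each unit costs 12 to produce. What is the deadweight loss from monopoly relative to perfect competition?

DWL = 238.05

Competitive firms price at marginal cost: P = 12, giving Q = 27.6.
The monopolist equates marginal revenue to marginal cost: 81 − 5Q = 12, so Q = 13.8. From demand, P = 46.5.
DWL is the triangle between Q = 13.8 and Q = 27.6: ½·(27.6 − 13.8)·(46.5 − 12) = 238.05.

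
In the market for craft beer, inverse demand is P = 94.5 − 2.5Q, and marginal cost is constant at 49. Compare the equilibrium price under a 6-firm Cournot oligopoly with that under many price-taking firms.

Cournot: P = 55.5; Competition: P = 49

With 6 symmetric Cournot firms, each firm's FOC gives 94.5 − 17.5q = 49, so q = 2.6, Q = 6·2.6 = 15.6, and P = 55.5.
Perfect competition: P = MC = 49, so 94.5 − 2.5Q = 49 and Q = 18.2.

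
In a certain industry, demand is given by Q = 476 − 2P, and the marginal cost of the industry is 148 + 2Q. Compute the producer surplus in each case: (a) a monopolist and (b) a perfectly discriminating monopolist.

Monopoly: PS = 1350; Perfect PD: PS = 1620

Inverting demand: P = 238 − 0.5Q.
A monopolist chooses Q where MR = MC. MR = 238 − Q; setting this equal to 148 + 2Q gives Q = 30 and P = 223.
PS = P·Q − VC(Q) = 223·30 − (148·30 + ½·2·30²) = 1350.
With perfect price discrimination, output is the efficient level Q = 36 (where demand meets MC), but every buyer pays their willingness to pay: CS = 0 and PS = total surplus.
PS = ½·(238 − 148)·36 = 1620.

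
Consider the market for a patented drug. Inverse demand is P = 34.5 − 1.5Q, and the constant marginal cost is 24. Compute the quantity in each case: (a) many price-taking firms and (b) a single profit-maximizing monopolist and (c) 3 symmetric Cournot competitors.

Competition: Q = 7; Monopoly: Q = 3.5; Cournot: Q = 5.25

Perfect competition: P = MC = 24, so 34.5 − 1.5Q = 24 and Q = 7.
A monopolist chooses Q where MR = MC. MR = 34.5 − 3Q; setting this equal to 24 gives Q = 3.5 and P = 29.25.
Cournot with 3 identical firms: the symmetric best-response condition is 34.5 − 6q = 24. Each firm produces q = 1.75, total output Q = 5.25, price P = 26.625.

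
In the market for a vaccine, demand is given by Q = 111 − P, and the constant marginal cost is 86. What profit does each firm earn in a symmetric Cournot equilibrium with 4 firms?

Inverting demand: P = 111 − Q.
Cournot with 4 identical firms: the symmetric best-response condition is 111 − 5q = 86. Each firm produces q = 5, total output Q = 20, price P = 91.
Each firm's profit = (91 − 86)·5 = 25.

π_i = 25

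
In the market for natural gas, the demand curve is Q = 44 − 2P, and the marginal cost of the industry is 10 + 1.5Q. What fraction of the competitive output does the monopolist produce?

Inverting demand: P = 22 − 0.5Q.
The monopolist equates marginal revenue to marginal cost: 22 − Q = 10 + 1.5Q, so Q = 4.8. From demand, P = 19.6.
Competitive equilibrium sets price equal to marginal cost: 22 − 0.5Q = 10 + 1.5Q, so Q = 6 and P = 19.
Ratio Q_m/Q_c = 4.8/6 = 0.8.

Q_m/Q_c = 0.8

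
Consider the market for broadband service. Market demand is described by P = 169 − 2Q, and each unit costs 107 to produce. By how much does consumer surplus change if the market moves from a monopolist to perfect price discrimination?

Monopoly sets MR = MC: 169 − 4Q = 107 ⇒ Q = 15.5, P = 169 − 2·15.5 = 138.
CS = ½·(169 − 138)·15.5 = 240.25.
A perfectly discriminating monopolist sells every unit with P(Q) ≥ MC(Q), so output equals the competitive quantity Q = 31. Each buyer pays their reservation price, so CS = 0 and the firm captures all surplus.
CS = 0.
Change in consumer surplus: 0 − 240.25 = −240.25.

Consumer surplus falls by 240.25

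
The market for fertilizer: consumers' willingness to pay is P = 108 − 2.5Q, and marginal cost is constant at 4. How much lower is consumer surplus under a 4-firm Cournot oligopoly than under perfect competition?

Consumer surplus falls by 778.752

Competitive firms price at marginal cost: P = 4, giving Q = 41.6.
CS = ½·(108 − 4)·41.6 = 2163.2.
In a 4-firm Cournot equilibrium, symmetry and the first-order condition give q = (108 − 4)/(12.5) = 8.32. So Q = 33.28 and P = 24.8.
CS = ½·(108 − 24.8)·33.28 = 1384.448.
Change in consumer surplus: 1384.448 − 2163.2 = −778.752.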